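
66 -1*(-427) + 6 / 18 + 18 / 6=1489 / 3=496.33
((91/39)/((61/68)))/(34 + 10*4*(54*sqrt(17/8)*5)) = -238/667031889 + 6300*sqrt(34)/222343963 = 0.00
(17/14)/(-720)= -17/10080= -0.00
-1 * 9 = -9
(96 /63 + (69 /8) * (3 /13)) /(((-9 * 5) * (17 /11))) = -16885 /334152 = -0.05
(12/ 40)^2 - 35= -3491/ 100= -34.91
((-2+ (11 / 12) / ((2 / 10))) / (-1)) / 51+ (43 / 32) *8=1637 / 153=10.70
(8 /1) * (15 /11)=120 /11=10.91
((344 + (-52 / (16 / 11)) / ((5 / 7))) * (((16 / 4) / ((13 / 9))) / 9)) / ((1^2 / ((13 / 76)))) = 5879 / 380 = 15.47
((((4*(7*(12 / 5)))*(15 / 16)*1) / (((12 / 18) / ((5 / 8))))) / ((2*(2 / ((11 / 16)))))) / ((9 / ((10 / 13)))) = 5775 / 6656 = 0.87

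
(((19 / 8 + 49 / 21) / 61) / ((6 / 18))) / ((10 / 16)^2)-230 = -349846 / 1525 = -229.41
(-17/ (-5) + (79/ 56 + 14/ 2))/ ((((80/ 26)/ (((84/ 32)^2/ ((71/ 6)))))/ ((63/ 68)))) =511893837/ 247193600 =2.07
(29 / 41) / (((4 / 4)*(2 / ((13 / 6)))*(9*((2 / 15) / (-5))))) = -9425 / 2952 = -3.19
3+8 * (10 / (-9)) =-53 / 9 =-5.89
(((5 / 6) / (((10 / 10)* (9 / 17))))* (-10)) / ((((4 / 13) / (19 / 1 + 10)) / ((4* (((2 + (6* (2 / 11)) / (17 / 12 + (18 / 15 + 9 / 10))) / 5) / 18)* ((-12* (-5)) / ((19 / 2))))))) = -3436505800 / 3572019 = -962.06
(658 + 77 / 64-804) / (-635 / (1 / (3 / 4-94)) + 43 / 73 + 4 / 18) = -6088419 / 2489853872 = -0.00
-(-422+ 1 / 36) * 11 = 167101 / 36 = 4641.69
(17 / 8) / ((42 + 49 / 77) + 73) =187 / 10176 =0.02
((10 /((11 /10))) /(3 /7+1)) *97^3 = 63887110 /11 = 5807919.09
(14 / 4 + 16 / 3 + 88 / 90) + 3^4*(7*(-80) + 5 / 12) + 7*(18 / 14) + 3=-8154799 / 180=-45304.44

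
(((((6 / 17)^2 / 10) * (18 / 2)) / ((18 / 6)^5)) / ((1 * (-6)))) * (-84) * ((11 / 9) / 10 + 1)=1414 / 195075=0.01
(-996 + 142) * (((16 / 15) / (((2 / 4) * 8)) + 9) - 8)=-16226 / 15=-1081.73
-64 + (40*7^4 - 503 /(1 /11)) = 90443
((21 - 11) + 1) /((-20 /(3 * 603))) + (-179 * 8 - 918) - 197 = -70839 /20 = -3541.95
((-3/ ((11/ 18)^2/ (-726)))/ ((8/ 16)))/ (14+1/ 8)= 93312/ 113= 825.77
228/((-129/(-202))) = 15352/43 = 357.02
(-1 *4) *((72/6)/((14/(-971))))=23304/7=3329.14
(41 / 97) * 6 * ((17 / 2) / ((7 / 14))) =4182 / 97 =43.11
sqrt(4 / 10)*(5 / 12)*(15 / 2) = 5*sqrt(10) / 8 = 1.98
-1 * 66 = -66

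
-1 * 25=-25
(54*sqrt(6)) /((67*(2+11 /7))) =378*sqrt(6) /1675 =0.55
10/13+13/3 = 199/39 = 5.10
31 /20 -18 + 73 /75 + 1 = -14.48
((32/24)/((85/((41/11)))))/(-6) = -82/8415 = -0.01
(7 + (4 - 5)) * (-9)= -54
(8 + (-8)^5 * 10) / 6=-54612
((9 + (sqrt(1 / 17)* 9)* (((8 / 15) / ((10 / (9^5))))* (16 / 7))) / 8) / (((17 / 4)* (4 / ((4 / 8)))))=9 / 272 + 708588* sqrt(17) / 50575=57.80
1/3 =0.33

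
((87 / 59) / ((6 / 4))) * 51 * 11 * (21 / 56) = 48807 / 236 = 206.81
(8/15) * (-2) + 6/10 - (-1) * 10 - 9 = 8/15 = 0.53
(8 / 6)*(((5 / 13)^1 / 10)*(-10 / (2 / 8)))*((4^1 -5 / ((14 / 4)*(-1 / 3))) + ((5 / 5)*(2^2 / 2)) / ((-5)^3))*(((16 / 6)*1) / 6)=-17152 / 2275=-7.54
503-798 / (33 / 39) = -4841 / 11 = -440.09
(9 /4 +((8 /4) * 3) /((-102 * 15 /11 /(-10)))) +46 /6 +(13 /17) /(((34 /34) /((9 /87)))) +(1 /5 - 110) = -99.37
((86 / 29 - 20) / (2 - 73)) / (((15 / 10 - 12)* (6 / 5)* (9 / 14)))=-0.03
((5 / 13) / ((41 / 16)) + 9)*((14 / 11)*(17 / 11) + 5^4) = 369983851 / 64493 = 5736.81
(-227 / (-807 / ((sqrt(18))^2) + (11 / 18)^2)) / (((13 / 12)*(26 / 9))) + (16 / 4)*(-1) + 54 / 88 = -187982257 / 107115580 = -1.75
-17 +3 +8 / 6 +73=181 / 3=60.33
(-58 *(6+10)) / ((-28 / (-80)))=-18560 / 7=-2651.43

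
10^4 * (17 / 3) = 170000 / 3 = 56666.67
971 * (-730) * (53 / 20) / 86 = -3756799 / 172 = -21841.85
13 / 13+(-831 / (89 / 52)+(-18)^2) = -14287 / 89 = -160.53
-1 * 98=-98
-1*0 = 0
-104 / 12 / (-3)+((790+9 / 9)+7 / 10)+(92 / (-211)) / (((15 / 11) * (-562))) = 4240080319 / 5336190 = 794.59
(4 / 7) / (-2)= -2 / 7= -0.29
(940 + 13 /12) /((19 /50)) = 282325 /114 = 2476.54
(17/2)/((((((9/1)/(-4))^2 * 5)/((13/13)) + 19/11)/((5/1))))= 7480/4759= 1.57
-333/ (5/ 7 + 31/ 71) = -165501/ 572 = -289.34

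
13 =13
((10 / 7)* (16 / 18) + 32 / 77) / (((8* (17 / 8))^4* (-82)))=-584 / 2373082173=-0.00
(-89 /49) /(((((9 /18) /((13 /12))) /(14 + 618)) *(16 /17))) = -1553851 /588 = -2642.60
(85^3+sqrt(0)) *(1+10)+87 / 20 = 135107587 / 20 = 6755379.35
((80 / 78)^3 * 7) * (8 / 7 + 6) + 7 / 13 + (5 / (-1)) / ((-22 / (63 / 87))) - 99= -1678499825 / 37845522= -44.35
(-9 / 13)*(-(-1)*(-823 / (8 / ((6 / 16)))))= 22221 / 832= 26.71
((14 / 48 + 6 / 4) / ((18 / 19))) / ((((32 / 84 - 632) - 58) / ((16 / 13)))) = -5719 / 1694394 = -0.00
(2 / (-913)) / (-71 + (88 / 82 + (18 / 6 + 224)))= -41 / 2939860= -0.00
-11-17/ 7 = -94/ 7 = -13.43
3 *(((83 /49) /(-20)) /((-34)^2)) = -249 /1132880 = -0.00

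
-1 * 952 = -952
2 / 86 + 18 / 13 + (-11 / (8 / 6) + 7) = 353 / 2236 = 0.16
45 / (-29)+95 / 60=0.03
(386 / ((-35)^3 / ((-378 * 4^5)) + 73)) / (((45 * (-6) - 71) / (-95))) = 2027704320 / 1378571953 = 1.47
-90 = -90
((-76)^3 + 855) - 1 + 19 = -438103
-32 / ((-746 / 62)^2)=-30752 / 139129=-0.22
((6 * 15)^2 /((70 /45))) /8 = 18225 /28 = 650.89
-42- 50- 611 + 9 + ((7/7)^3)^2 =-693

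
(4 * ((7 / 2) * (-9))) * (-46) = 5796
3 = 3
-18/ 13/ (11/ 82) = -1476/ 143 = -10.32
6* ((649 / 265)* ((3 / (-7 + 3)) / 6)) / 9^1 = -649 / 3180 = -0.20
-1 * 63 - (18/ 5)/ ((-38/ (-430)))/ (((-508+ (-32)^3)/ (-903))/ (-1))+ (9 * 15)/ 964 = -3136527405/ 50790268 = -61.75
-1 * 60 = -60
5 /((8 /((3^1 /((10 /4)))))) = 3 /4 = 0.75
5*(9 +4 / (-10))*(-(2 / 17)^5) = -0.00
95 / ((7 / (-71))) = -6745 / 7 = -963.57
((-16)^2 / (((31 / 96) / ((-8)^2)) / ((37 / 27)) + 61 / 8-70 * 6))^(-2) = 976428067126801 / 376307854606336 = 2.59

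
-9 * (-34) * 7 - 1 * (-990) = 3132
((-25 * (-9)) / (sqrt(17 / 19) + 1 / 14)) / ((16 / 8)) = -29925 / 3313 + 22050 * sqrt(323) / 3313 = 110.58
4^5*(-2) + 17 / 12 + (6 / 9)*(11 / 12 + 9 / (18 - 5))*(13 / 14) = -2045.59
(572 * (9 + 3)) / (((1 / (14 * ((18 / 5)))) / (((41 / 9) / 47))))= 7879872 / 235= 33531.37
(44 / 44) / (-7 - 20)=-1 / 27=-0.04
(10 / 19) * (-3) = -30 / 19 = -1.58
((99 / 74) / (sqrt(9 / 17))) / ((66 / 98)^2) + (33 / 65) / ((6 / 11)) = 121 / 130 + 2401 * sqrt(17) / 2442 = 4.98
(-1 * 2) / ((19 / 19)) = -2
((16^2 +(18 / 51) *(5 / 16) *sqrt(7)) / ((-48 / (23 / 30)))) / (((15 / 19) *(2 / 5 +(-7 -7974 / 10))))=0.01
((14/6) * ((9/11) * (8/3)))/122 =28/671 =0.04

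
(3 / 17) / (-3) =-1 / 17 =-0.06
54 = 54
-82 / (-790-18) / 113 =0.00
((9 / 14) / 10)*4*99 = 891 / 35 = 25.46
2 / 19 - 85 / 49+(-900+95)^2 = 648023.37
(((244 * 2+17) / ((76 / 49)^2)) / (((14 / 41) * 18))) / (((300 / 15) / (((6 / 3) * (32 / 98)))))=28987 / 25992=1.12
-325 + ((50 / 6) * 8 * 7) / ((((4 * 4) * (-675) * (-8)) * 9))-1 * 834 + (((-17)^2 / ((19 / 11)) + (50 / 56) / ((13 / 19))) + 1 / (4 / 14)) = -19902437309 / 20167056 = -986.88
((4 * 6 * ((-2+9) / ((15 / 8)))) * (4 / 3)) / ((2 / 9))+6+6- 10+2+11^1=2763 / 5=552.60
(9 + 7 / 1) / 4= 4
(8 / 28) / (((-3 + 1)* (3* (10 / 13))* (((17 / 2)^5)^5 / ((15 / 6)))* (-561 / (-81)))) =-981467136 / 7553751282764058714031897118293613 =-0.00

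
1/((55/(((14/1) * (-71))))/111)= -2006.07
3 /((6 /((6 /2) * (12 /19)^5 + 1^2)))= 3222595 /4952198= 0.65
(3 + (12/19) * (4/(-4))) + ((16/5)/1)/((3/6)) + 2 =1023/95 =10.77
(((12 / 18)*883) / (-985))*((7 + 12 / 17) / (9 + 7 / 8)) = -1850768 / 3968565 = -0.47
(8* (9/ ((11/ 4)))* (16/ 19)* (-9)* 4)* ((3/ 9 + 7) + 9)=-2709504/ 209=-12964.13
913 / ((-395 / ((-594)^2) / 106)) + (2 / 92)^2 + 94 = -72254470687853 / 835820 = -86447405.77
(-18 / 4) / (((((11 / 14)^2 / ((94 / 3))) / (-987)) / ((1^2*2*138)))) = 7528378032 / 121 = 62218000.26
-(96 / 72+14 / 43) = -214 / 129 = -1.66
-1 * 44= -44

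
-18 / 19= -0.95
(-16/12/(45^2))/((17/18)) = -8/11475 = -0.00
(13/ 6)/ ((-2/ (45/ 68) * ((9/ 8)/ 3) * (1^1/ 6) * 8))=-1.43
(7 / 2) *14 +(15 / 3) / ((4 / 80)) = 149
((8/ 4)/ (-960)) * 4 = -1/ 120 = -0.01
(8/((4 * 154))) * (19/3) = 19/231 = 0.08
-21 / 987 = -1 / 47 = -0.02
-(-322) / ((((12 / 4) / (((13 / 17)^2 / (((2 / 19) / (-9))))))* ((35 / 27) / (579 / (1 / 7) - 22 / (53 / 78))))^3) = -3915717572996088715117578037046481 / 88041457070318500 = -44475837898373427.73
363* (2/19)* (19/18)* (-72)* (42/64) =-7623/4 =-1905.75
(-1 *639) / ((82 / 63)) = -40257 / 82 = -490.94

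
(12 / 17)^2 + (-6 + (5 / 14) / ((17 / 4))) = -10960 / 2023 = -5.42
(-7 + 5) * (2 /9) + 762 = 6854 /9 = 761.56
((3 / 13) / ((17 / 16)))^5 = 254803968 / 527182965101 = 0.00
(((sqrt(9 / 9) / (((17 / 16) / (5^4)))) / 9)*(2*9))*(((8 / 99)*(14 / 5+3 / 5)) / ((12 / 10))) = 80000 / 297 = 269.36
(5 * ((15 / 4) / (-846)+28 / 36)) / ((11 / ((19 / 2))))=248615 / 74448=3.34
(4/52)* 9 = 9/13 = 0.69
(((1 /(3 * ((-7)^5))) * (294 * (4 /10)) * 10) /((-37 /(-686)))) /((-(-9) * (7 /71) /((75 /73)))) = -0.50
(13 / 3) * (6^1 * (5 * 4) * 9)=4680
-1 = -1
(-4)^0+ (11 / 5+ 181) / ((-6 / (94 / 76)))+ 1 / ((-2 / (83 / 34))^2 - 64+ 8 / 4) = -36.78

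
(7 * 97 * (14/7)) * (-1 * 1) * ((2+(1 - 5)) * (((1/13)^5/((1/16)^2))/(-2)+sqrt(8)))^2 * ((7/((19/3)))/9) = -13978483658505408/2619311345131+19468288 * sqrt(2)/21163701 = -5335.40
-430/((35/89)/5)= -38270/7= -5467.14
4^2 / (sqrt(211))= 16 *sqrt(211) / 211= 1.10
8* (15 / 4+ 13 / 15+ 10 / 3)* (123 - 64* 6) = -82998 / 5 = -16599.60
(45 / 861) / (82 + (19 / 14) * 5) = 30 / 50963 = 0.00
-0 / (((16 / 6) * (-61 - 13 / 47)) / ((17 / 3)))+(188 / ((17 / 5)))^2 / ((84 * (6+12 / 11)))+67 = 17073247 / 236691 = 72.13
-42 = -42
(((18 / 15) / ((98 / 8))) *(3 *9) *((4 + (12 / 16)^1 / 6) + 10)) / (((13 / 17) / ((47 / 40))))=7313247 / 127400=57.40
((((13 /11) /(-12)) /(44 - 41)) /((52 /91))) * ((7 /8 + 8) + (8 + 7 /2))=-14833 /12672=-1.17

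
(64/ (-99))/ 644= -16/ 15939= -0.00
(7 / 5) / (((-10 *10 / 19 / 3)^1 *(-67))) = 399 / 33500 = 0.01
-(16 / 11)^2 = -256 / 121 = -2.12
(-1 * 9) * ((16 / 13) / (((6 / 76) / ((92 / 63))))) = -55936 / 273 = -204.89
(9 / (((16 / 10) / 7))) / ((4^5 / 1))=315 / 8192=0.04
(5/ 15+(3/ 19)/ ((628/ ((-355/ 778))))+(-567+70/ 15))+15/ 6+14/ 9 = -46615076149/ 83547864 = -557.94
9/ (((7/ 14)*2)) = 9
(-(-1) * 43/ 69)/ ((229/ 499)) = 21457/ 15801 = 1.36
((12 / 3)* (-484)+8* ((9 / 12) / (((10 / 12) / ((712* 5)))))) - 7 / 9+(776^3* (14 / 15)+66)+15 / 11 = 215899084592 / 495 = 436159766.85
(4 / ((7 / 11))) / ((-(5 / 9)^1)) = -396 / 35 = -11.31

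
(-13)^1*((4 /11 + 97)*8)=-111384 /11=-10125.82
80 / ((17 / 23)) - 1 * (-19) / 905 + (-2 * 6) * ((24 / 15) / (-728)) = 151599517 / 1400035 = 108.28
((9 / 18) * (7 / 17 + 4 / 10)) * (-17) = -69 / 10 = -6.90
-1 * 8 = -8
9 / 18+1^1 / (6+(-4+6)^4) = 0.55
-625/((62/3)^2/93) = -16875/124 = -136.09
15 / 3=5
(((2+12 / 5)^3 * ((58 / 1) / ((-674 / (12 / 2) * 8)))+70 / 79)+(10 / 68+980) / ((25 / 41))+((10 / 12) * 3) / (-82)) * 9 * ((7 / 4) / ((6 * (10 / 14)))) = 2186030252506989 / 371124620000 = 5890.29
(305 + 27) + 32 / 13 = 4348 / 13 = 334.46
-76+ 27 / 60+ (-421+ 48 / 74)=-366967 / 740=-495.90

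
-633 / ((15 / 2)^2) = -844 / 75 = -11.25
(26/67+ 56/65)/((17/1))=5442/74035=0.07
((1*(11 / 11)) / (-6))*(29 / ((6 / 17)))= -493 / 36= -13.69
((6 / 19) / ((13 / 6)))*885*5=159300 / 247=644.94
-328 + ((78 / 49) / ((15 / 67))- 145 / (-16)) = -1222363 / 3920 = -311.83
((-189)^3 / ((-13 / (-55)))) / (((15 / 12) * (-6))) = 49509306 / 13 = 3808408.15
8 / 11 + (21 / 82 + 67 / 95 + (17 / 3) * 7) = 41.36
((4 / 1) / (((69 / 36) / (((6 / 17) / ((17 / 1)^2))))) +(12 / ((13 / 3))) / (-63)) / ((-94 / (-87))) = -18521778 / 483296723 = -0.04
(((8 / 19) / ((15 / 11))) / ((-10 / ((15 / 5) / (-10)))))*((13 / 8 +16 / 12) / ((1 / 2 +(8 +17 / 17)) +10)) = 781 / 555750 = 0.00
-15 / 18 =-0.83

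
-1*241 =-241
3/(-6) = -1/2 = -0.50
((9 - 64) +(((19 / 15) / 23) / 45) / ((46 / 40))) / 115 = -3927749 / 8212725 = -0.48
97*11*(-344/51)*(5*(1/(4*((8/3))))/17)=-229405/1156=-198.45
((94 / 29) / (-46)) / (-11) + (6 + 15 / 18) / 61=318019 / 2685342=0.12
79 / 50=1.58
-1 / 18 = -0.06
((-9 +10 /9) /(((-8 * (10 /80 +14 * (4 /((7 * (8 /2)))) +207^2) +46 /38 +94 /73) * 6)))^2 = 9697719529 /659232397724028762384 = 0.00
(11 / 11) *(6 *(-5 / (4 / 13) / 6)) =-65 / 4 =-16.25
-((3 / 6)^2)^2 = -1 / 16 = -0.06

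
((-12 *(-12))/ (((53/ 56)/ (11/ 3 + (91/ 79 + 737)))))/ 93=157526656/ 129797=1213.64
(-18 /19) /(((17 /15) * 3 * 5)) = -0.06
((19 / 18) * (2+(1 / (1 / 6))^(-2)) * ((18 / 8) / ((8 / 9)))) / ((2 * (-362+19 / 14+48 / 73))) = -708757 / 94183680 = -0.01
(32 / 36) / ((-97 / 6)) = -16 / 291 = -0.05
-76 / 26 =-38 / 13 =-2.92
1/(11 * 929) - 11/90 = -112319/919710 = -0.12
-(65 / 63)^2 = -4225 / 3969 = -1.06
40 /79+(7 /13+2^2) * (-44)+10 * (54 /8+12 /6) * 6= 325.81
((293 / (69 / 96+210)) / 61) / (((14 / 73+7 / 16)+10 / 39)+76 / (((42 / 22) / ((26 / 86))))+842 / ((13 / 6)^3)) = 7241974544896 / 30405238432126261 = 0.00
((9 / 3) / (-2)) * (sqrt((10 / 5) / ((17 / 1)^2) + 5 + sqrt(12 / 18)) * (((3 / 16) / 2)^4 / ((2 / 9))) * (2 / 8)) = -729 * sqrt(867 * sqrt(6) + 13023) / 285212672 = -0.00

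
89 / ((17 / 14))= 1246 / 17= 73.29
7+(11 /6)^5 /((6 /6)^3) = 215483 /7776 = 27.71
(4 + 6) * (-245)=-2450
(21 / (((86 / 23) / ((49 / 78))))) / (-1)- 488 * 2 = -2190225 / 2236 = -979.53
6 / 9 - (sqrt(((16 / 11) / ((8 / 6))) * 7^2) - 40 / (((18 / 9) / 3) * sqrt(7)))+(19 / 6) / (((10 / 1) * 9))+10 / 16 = -14 * sqrt(33) / 11+1433 / 1080+60 * sqrt(7) / 7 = 16.69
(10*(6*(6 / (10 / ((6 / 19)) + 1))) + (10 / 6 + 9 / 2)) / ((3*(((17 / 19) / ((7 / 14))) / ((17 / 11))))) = 96007 / 19404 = 4.95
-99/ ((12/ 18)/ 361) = -107217/ 2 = -53608.50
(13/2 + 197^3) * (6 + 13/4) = 565758083/8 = 70719760.38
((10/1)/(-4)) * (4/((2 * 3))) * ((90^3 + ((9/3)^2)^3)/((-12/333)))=134999865/4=33749966.25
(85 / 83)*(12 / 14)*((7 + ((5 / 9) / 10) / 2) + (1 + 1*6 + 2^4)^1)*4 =183770 / 1743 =105.43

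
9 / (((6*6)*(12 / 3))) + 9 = 145 / 16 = 9.06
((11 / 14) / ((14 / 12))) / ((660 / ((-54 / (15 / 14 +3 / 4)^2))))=-24 / 1445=-0.02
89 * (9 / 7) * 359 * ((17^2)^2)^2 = 2005941833976519 / 7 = 286563119139502.71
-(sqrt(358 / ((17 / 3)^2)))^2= -3222 / 289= -11.15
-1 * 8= -8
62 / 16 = 31 / 8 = 3.88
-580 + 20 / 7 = -577.14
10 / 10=1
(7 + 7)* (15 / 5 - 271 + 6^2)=-3248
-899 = -899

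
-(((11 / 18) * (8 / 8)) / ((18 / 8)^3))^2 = -123904 / 43046721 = -0.00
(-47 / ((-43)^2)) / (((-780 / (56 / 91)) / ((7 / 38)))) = 329 / 89057085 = 0.00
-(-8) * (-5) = -40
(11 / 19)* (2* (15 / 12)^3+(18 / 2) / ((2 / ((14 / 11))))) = 3391 / 608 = 5.58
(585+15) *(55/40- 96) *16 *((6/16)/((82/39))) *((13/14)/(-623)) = 241.48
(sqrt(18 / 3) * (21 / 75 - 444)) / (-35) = 11093 * sqrt(6) / 875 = 31.05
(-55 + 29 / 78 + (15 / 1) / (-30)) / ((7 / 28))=-8600 / 39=-220.51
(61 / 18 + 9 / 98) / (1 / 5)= 7675 / 441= 17.40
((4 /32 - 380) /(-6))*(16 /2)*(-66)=-33429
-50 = -50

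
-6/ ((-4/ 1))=3/ 2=1.50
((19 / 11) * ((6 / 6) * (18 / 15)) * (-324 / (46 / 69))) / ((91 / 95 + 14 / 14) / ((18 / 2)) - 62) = 789507 / 48422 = 16.30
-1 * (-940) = 940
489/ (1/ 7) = 3423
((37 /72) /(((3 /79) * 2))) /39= 2923 /16848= 0.17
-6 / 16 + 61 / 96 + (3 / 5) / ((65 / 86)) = 32893 / 31200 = 1.05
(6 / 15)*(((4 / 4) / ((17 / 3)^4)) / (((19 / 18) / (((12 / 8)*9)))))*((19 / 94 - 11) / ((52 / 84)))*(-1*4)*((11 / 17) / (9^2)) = 45579996 / 16483119913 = 0.00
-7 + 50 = 43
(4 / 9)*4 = 1.78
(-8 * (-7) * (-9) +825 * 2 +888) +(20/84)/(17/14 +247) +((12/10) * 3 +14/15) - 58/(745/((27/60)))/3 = 6332976281/3106650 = 2038.52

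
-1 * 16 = -16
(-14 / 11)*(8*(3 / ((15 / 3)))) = -336 / 55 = -6.11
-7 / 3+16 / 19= -85 / 57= -1.49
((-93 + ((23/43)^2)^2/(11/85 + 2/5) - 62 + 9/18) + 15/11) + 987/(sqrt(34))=-103556804587/676922598 + 987 * sqrt(34)/34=16.29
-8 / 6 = -4 / 3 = -1.33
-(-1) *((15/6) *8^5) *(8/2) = 327680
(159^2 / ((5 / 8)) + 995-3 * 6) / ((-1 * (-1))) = 207133 / 5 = 41426.60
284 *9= 2556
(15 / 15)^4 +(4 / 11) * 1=15 / 11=1.36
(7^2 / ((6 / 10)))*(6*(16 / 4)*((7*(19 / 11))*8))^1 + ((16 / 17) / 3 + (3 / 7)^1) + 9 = 189595.20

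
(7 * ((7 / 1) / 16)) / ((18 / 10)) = 245 / 144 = 1.70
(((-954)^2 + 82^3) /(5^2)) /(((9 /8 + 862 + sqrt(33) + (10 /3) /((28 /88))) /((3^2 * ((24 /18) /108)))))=2402340631712 /323085507495- 4583213824 * sqrt(33) /538475845825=7.39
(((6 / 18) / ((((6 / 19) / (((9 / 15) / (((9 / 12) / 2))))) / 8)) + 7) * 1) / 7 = 923 / 315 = 2.93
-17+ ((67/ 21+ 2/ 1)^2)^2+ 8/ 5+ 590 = 1264534718/ 972405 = 1300.42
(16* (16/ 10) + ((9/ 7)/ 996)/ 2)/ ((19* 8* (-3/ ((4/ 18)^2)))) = -594959/ 214598160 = -0.00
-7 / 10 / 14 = -1 / 20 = -0.05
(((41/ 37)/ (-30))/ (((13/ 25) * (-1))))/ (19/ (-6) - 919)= -205/ 2661373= -0.00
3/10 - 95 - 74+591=4223/10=422.30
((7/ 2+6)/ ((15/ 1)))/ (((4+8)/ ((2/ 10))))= 19/ 1800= 0.01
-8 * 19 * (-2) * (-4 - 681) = -208240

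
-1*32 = -32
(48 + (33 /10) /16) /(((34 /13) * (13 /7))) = 53991 /5440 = 9.92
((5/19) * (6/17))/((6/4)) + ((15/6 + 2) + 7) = 7469/646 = 11.56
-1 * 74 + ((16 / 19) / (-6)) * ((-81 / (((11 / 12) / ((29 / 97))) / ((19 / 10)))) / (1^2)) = -357206 / 5335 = -66.96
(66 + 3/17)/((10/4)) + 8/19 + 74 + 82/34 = 33367/323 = 103.30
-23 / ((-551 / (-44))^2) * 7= -1.03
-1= -1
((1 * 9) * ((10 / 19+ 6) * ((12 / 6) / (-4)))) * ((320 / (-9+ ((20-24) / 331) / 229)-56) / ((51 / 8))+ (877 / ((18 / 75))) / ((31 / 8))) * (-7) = 8413396258680 / 44069797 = 190910.71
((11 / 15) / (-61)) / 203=-11 / 185745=-0.00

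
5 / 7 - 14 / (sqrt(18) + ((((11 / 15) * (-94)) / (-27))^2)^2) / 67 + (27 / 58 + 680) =2171508033810751171875 * sqrt(2) / 6190972799591726736694163 + 1712156760339949581296998565117 / 2513534956634241055097830178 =681.18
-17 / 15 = -1.13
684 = 684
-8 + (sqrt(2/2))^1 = -7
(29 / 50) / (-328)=-29 / 16400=-0.00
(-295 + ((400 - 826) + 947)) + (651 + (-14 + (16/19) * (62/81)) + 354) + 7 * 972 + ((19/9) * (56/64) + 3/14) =691515085/86184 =8023.71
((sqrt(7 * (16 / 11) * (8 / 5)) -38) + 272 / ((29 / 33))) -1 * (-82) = 8 * sqrt(770) / 55 + 10252 / 29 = 357.55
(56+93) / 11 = 149 / 11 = 13.55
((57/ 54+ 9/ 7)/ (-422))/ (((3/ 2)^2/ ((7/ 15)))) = -59/ 51273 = -0.00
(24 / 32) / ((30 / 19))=19 / 40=0.48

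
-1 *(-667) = 667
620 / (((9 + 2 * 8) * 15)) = 124 / 75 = 1.65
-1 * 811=-811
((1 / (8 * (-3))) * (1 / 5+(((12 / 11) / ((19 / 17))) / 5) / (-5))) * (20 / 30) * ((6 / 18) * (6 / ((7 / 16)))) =-6728 / 329175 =-0.02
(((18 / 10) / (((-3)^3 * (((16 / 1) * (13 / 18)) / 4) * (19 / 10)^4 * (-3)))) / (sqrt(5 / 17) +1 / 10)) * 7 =-170000 / 116897937 +100000 * sqrt(85) / 116897937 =0.01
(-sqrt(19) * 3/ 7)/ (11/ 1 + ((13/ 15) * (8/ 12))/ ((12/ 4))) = -0.17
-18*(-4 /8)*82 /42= 123 /7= 17.57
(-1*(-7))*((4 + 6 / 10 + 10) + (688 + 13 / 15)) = 73864 / 15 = 4924.27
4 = 4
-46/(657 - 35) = -23/311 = -0.07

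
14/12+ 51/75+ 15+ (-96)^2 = 1384927/150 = 9232.85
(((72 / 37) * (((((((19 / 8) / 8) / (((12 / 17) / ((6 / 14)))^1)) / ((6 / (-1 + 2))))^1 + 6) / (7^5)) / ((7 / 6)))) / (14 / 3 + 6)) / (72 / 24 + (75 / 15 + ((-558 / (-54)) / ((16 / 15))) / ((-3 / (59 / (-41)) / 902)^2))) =15754905 / 509273381304144128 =0.00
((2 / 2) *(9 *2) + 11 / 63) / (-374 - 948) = -1145 / 83286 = -0.01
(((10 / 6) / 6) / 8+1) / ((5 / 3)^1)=149 / 240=0.62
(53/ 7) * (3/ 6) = 53/ 14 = 3.79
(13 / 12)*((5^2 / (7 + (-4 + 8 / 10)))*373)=606125 / 228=2658.44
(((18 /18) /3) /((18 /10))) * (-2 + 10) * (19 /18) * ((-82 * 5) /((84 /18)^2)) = -38950 /1323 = -29.44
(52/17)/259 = 52/4403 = 0.01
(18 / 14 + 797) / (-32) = -1397 / 56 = -24.95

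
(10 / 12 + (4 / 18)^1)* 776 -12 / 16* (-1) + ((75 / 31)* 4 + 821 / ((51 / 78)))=39560141 / 18972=2085.19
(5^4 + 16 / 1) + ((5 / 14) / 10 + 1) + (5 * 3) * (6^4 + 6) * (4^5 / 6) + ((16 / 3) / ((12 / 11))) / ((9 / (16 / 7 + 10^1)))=7560987433 / 2268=3333768.71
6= 6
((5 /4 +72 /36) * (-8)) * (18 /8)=-117 /2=-58.50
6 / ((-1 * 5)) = -6 / 5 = -1.20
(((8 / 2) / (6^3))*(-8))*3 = -4 / 9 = -0.44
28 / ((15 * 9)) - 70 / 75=-98 / 135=-0.73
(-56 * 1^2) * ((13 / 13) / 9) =-56 / 9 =-6.22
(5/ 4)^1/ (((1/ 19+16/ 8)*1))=95/ 156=0.61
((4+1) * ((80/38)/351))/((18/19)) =100/3159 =0.03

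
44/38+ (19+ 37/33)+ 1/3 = 4517/209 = 21.61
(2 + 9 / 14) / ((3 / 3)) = 37 / 14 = 2.64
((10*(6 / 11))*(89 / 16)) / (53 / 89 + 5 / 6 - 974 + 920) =-356445 / 617606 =-0.58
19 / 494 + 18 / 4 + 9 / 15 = 334 / 65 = 5.14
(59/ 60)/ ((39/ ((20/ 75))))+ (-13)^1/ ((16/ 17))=-1938331/ 140400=-13.81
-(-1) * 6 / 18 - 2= -5 / 3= -1.67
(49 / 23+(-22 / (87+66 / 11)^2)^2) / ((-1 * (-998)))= 0.00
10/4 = 5/2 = 2.50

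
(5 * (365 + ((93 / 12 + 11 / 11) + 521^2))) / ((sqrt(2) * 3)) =5436295 * sqrt(2) / 24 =320336.75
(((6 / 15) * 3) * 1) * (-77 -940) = -6102 / 5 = -1220.40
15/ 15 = 1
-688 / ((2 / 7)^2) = -8428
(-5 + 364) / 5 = 359 / 5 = 71.80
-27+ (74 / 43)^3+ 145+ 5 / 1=10184585 / 79507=128.10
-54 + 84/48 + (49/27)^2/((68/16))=-2551721/49572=-51.48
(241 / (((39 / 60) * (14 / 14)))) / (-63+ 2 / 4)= -1928 / 325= -5.93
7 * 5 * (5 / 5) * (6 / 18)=11.67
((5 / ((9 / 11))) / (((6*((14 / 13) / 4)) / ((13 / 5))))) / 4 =1859 / 756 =2.46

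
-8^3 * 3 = -1536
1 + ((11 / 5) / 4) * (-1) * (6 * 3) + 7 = -19 / 10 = -1.90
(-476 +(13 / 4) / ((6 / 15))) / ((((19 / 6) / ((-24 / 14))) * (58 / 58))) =1773 / 7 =253.29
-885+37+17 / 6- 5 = -5101 / 6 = -850.17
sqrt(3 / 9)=sqrt(3) / 3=0.58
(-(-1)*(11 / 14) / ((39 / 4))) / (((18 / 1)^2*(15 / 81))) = 0.00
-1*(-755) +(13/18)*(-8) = 6743/9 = 749.22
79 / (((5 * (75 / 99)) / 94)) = 245058 / 125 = 1960.46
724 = 724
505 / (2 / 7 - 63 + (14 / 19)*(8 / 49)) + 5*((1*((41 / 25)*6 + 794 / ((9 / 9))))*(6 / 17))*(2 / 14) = 38553281 / 198135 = 194.58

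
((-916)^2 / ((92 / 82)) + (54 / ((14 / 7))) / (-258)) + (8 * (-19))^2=770958.16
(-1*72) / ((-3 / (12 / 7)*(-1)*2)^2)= -288 / 49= -5.88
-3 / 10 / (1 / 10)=-3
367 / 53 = 6.92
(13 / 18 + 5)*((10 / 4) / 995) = 103 / 7164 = 0.01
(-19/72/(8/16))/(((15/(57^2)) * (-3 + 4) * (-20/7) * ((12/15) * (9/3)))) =48013/2880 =16.67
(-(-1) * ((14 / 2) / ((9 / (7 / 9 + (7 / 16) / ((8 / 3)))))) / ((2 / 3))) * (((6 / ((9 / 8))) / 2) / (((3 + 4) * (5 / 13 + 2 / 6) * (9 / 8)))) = 2015 / 3888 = 0.52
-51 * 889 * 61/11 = -2765679/11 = -251425.36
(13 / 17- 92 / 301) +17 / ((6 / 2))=94036 / 15351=6.13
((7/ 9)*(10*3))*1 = 70/ 3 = 23.33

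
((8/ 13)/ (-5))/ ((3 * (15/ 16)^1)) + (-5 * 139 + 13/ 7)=-14192996/ 20475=-693.19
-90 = -90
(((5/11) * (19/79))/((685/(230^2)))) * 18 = 18091800/119053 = 151.96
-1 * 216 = -216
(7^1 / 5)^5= 16807 / 3125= 5.38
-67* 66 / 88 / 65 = -201 / 260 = -0.77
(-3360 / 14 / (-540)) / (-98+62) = -1 / 81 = -0.01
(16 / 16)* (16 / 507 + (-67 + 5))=-31418 / 507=-61.97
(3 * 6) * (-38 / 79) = -684 / 79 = -8.66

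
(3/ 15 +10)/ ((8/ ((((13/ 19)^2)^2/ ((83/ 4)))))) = 1456611/ 108166430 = 0.01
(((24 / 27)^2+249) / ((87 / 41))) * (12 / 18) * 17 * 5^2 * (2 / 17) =82955300 / 21141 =3923.91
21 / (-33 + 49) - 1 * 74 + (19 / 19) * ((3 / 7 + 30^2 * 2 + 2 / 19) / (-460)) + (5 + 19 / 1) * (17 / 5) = 1223183 / 244720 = 5.00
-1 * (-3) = 3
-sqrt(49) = -7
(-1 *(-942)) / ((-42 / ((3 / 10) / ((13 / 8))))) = -1884 / 455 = -4.14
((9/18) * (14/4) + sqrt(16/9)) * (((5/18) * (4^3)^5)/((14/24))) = 99321118720/63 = 1576525693.97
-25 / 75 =-1 / 3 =-0.33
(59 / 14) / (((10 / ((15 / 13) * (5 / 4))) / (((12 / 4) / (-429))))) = -0.00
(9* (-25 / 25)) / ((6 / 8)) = -12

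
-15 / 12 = -5 / 4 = -1.25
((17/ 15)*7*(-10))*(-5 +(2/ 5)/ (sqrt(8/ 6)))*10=11900/ 3 -476*sqrt(3)/ 3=3691.85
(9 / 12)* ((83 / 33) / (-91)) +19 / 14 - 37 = -142797 / 4004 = -35.66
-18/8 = -9/4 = -2.25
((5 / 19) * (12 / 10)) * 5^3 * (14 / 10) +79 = 2551 / 19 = 134.26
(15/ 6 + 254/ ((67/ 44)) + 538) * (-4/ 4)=-707.31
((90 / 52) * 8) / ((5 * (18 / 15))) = 30 / 13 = 2.31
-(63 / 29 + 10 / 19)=-1487 / 551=-2.70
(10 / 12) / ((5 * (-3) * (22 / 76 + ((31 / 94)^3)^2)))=-6553762920032 / 34300317291723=-0.19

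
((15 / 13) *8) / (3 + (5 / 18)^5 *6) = 37791360 / 12322817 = 3.07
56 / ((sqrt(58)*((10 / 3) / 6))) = 252*sqrt(58) / 145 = 13.24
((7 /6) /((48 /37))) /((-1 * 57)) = -259 /16416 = -0.02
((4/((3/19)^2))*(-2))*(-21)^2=-141512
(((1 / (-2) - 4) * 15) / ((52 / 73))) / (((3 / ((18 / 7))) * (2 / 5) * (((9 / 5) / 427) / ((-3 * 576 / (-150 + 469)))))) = 1082079000 / 4147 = 260930.55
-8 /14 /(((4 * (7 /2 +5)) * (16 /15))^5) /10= -151875 /166748733046784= -0.00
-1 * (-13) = 13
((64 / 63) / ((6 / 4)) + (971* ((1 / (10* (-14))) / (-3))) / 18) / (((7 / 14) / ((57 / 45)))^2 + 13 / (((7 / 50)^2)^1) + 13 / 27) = 15391957 / 12683275030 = 0.00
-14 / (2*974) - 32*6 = -192.01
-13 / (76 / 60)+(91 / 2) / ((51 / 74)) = 54028 / 969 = 55.76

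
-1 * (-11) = 11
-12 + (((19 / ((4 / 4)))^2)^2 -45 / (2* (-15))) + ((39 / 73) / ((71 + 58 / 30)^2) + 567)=11434639970845 / 87369028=130877.50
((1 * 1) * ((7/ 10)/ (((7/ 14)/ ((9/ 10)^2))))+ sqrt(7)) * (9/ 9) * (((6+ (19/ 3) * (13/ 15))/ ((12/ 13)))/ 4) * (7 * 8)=987987/ 5000+ 47047 * sqrt(7)/ 270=658.61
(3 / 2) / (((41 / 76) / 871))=99294 / 41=2421.80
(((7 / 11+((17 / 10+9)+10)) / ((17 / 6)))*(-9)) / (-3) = 21123 / 935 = 22.59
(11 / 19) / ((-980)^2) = 11 / 18247600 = 0.00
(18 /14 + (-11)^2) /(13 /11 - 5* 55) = -0.45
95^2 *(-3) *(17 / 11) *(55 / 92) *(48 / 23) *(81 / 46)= -1118468250 / 12167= -91926.38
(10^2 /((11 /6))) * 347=208200 /11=18927.27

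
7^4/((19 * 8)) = 2401/152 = 15.80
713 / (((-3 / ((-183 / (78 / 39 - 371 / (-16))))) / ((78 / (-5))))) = -134688 / 5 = -26937.60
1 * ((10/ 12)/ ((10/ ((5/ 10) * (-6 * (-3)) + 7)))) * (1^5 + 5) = 8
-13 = -13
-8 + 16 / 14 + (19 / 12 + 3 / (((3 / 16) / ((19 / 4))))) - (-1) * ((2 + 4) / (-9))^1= 70.06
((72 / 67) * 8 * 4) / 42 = 384 / 469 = 0.82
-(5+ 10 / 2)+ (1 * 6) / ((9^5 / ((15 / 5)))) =-65608 / 6561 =-10.00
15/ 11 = 1.36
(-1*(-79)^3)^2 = 243087455521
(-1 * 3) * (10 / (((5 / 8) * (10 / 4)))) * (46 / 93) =-9.50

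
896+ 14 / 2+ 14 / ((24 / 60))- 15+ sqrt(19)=927.36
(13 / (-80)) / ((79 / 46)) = -0.09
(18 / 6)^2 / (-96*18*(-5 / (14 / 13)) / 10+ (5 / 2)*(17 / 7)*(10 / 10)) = 126 / 11317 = 0.01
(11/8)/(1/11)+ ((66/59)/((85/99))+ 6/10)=683159/40120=17.03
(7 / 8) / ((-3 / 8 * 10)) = -7 / 30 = -0.23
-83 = -83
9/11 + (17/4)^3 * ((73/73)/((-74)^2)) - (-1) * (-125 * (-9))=4340200219/3855104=1125.83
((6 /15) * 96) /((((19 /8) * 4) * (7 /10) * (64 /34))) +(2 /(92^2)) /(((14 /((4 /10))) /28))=2158453 /703570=3.07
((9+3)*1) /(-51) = -4 /17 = -0.24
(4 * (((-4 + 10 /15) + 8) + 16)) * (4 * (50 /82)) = 24800 /123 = 201.63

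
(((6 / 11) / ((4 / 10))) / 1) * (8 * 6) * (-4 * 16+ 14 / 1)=-36000 / 11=-3272.73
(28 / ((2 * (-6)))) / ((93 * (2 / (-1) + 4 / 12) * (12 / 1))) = 7 / 5580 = 0.00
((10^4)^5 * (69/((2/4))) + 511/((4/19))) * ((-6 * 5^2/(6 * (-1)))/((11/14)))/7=1380000000000000000242725/22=62727272727272727283760.23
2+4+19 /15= 109 /15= 7.27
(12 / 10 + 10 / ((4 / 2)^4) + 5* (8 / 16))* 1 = 173 / 40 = 4.32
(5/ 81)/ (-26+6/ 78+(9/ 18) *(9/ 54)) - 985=-107204705/ 108837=-985.00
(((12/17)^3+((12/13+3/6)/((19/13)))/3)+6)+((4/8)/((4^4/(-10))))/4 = 6.67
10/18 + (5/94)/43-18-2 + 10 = -9.44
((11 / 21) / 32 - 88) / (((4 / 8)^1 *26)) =-59125 / 8736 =-6.77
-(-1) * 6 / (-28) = -3 / 14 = -0.21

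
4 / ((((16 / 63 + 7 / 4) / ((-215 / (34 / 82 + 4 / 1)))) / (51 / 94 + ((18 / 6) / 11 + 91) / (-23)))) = 333.03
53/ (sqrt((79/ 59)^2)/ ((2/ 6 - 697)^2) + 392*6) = 13659048700/ 606152501511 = 0.02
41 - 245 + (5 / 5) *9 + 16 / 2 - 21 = -208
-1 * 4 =-4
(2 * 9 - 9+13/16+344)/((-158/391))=-2213451/2528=-875.57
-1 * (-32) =32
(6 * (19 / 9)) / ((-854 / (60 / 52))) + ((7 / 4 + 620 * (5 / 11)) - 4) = 68278671 / 244244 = 279.55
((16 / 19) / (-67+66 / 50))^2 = 40000 / 243328801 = 0.00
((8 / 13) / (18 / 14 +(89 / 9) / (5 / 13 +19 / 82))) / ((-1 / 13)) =-331128 / 717335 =-0.46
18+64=82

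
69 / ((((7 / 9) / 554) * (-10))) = -172017 / 35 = -4914.77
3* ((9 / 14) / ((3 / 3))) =27 / 14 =1.93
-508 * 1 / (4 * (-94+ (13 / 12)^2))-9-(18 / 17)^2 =-33813243 / 3863063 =-8.75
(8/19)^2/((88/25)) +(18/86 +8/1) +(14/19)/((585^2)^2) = 165178824197452693/19998241423070625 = 8.26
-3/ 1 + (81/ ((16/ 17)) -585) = -8031/ 16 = -501.94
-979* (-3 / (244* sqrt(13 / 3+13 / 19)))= 267* sqrt(16302) / 6344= 5.37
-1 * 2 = -2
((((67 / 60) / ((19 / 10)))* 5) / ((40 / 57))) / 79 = 67 / 1264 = 0.05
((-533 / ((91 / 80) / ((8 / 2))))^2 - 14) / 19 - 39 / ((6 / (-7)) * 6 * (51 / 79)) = 105352525927 / 569772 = 184902.95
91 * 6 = 546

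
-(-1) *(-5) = -5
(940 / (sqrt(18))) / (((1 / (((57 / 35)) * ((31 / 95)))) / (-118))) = -343852 * sqrt(2) / 35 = -13893.72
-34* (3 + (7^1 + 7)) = -578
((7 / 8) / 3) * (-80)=-70 / 3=-23.33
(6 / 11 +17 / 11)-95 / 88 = 89 / 88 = 1.01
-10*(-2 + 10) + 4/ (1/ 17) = -12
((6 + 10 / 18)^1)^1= 59 / 9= 6.56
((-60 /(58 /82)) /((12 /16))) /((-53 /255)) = 836400 /1537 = 544.18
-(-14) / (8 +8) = 7 / 8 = 0.88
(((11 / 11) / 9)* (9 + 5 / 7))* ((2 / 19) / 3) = 136 / 3591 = 0.04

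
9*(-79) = -711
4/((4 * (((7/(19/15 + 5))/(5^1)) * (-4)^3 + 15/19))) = -893/12063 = -0.07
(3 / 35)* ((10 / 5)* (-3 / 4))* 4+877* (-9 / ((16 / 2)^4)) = -349983 / 143360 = -2.44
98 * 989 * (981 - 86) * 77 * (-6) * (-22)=881678111160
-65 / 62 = -1.05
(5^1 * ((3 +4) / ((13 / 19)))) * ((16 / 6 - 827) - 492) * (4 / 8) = -2626085 / 78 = -33667.76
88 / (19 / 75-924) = -6600 / 69281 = -0.10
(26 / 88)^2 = 0.09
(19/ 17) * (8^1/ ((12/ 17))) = 38/ 3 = 12.67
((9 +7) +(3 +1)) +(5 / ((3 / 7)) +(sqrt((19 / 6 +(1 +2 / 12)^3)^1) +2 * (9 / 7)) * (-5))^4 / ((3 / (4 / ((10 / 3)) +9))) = 541056875 * sqrt(6162) / 2000376 +5769335570245 / 112021056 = 72734.30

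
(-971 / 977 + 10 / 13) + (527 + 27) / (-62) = -3606620 / 393731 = -9.16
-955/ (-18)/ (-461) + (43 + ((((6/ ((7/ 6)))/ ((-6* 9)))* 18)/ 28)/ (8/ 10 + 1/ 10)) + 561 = 245513153/ 406602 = 603.82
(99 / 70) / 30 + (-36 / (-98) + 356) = 1746431 / 4900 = 356.41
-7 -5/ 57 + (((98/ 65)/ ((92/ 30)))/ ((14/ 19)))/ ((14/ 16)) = -107800/ 17043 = -6.33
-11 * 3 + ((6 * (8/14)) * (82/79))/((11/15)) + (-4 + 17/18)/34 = -105120593/3722796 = -28.24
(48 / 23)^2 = 2304 / 529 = 4.36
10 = 10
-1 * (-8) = 8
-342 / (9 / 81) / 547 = -3078 / 547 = -5.63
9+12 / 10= 51 / 5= 10.20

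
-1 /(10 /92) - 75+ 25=-296 /5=-59.20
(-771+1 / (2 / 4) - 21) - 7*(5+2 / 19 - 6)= -14891 / 19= -783.74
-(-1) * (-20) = -20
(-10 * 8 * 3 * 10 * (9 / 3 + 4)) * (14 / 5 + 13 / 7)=-78240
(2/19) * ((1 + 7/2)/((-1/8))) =-72/19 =-3.79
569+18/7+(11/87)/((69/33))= 8006848/14007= 571.63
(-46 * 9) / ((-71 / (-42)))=-17388 / 71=-244.90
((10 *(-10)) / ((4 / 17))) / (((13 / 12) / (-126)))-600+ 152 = 636776 / 13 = 48982.77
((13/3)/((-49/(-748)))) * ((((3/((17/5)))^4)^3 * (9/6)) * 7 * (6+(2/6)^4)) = 223102832519531250/239903274153431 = 929.97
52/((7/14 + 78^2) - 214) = 0.01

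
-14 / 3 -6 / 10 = -79 / 15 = -5.27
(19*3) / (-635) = -57 / 635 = -0.09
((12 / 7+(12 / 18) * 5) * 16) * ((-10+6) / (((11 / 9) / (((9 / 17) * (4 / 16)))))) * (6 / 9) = -30528 / 1309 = -23.32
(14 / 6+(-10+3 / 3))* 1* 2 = -40 / 3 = -13.33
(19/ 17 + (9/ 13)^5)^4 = 2.66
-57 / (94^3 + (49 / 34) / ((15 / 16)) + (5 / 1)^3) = -14535 / 211831187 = -0.00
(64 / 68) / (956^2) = 1 / 971057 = 0.00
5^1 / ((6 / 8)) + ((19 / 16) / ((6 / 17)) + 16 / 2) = 577 / 32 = 18.03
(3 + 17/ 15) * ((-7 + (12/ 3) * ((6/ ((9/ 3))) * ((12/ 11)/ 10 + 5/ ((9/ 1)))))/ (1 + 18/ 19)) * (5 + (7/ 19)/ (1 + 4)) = -24893372/ 1373625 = -18.12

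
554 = 554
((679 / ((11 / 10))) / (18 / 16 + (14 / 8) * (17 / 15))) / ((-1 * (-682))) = 0.29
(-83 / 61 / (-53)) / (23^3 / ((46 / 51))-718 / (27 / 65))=4482 / 2053255669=0.00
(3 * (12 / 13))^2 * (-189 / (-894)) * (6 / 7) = 34992 / 25181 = 1.39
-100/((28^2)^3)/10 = -5/240945152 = -0.00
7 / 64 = 0.11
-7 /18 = -0.39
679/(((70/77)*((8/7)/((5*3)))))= 156849/16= 9803.06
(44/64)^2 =121/256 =0.47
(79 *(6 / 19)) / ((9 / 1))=158 / 57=2.77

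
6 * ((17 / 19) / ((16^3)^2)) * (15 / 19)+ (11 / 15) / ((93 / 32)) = 1065958262951 / 4224461045760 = 0.25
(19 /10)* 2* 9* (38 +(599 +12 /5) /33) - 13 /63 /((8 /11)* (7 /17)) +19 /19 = 1865869267 /970200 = 1923.18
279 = 279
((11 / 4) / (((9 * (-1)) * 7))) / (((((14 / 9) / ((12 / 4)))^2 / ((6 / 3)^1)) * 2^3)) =-891 / 21952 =-0.04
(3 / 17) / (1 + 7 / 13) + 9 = 3099 / 340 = 9.11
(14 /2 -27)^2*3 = 1200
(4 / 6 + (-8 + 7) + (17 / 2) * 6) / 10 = 76 / 15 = 5.07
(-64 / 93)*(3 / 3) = -64 / 93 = -0.69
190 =190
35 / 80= 7 / 16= 0.44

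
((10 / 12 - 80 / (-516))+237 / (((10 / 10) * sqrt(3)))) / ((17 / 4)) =10 / 43+316 * sqrt(3) / 17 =32.43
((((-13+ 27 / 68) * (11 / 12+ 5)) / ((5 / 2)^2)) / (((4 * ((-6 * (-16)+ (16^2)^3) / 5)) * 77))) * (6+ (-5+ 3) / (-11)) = -60847 / 852622995840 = -0.00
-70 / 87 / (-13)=70 / 1131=0.06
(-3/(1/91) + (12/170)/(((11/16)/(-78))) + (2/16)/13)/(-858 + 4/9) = 245919033/750498320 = 0.33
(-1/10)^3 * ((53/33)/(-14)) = 53/462000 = 0.00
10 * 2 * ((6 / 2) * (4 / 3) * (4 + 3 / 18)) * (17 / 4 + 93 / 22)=93250 / 33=2825.76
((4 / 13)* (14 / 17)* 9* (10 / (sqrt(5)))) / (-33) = -336* sqrt(5) / 2431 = -0.31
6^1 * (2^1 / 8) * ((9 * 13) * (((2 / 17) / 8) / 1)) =351 / 136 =2.58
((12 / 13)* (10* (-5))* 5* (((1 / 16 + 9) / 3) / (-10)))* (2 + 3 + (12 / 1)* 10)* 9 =78425.48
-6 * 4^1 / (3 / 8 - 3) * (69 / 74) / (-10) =-1104 / 1295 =-0.85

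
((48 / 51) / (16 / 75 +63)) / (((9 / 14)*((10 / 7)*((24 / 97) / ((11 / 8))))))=23765 / 263772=0.09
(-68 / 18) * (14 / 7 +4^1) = -68 / 3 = -22.67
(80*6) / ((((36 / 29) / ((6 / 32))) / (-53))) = -7685 / 2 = -3842.50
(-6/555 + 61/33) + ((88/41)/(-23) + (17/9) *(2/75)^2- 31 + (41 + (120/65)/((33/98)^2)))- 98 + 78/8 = -669312188417179/11113917457500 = -60.22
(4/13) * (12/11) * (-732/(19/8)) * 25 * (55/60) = -585600/247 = -2370.85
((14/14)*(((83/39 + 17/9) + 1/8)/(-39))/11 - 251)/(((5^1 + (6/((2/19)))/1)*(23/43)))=-4334031103/572601744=-7.57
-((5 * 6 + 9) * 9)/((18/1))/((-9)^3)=13/486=0.03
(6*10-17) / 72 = 43 / 72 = 0.60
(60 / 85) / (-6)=-2 / 17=-0.12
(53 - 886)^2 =693889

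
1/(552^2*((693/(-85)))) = -85/211159872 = -0.00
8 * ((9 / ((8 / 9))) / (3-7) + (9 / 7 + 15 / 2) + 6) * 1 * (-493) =-1353285 / 28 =-48331.61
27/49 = 0.55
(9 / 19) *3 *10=270 / 19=14.21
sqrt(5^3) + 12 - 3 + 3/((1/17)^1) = 5 * sqrt(5) + 60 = 71.18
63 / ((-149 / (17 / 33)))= -357 / 1639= -0.22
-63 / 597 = -0.11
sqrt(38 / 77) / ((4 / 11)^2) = 11 * sqrt(2926) / 112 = 5.31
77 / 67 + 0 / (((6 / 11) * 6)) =77 / 67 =1.15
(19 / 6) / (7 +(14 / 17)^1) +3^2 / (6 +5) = 565 / 462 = 1.22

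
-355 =-355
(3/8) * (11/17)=33/136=0.24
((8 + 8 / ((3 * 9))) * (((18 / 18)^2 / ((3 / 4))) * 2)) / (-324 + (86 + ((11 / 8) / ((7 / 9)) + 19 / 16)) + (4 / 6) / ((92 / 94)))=-4616192 / 48901347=-0.09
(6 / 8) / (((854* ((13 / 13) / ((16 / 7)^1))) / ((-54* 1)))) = -324 / 2989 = -0.11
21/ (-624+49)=-21/ 575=-0.04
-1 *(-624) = 624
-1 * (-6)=6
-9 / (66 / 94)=-141 / 11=-12.82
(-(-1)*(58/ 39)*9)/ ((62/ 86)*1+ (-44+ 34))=-2494/ 1729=-1.44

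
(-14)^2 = 196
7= 7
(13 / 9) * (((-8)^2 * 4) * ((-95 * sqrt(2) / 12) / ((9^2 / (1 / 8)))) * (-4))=39520 * sqrt(2) / 2187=25.56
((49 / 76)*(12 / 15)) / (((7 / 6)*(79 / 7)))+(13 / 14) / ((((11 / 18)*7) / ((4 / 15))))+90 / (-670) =-10101081 / 271028065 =-0.04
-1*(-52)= 52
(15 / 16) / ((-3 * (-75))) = 1 / 240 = 0.00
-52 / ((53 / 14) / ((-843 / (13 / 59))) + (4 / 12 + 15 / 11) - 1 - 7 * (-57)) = -132764632 / 1020490187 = -0.13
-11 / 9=-1.22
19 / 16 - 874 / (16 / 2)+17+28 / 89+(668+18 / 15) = 4118579 / 7120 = 578.45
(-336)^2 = 112896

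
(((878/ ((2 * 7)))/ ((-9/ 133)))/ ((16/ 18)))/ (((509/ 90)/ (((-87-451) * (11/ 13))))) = 1110645855/ 13234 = 83923.67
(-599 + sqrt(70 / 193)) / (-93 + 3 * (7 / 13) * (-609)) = 7787 / 13998 - 13 * sqrt(13510) / 2701614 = 0.56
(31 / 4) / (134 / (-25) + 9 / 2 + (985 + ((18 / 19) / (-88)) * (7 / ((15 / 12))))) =161975 / 20567266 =0.01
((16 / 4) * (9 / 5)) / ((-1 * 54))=-2 / 15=-0.13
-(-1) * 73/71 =73/71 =1.03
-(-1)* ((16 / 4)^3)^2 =4096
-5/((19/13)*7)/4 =-65/532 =-0.12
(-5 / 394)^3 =-125 / 61162984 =-0.00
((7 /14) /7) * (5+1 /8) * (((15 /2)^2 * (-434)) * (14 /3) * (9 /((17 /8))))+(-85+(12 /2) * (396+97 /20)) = -14816479 /85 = -174311.52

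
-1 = -1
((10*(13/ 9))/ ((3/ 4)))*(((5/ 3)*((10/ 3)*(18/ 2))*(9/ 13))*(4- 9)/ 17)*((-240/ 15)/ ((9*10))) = 16000/ 459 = 34.86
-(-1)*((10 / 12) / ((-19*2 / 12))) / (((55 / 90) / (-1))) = 90 / 209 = 0.43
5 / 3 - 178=-529 / 3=-176.33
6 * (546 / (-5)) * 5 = -3276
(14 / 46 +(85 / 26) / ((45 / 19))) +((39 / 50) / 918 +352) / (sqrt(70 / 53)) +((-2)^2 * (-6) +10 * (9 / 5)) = -23225 / 5382 +5385613 * sqrt(3710) / 1071000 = 301.97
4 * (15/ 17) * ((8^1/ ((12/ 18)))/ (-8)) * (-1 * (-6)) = -31.76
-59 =-59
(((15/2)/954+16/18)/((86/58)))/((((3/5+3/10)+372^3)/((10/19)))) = 1240475/200617707259701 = 0.00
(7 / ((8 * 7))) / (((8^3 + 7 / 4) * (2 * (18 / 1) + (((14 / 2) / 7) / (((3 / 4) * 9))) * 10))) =9 / 1386440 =0.00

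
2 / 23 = 0.09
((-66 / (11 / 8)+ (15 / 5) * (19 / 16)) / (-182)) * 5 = 3555 / 2912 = 1.22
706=706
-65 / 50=-13 / 10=-1.30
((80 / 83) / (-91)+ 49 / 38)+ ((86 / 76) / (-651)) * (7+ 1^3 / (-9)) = 1402535 / 1107054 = 1.27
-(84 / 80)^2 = -441 / 400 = -1.10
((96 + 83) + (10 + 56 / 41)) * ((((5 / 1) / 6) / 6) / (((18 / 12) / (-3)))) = -39025 / 738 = -52.88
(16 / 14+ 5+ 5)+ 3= 99 / 7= 14.14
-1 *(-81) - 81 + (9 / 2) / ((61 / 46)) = 207 / 61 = 3.39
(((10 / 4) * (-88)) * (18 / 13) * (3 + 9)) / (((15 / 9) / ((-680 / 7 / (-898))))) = -9694080 / 40859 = -237.26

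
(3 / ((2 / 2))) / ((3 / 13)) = 13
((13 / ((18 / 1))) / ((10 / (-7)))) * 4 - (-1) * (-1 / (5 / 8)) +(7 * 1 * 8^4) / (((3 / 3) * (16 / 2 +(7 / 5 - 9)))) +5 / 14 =45156343 / 630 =71676.73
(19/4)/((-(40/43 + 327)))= -817/56404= -0.01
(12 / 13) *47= 564 / 13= 43.38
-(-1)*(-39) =-39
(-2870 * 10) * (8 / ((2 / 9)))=-1033200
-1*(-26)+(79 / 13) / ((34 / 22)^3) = 1765743 / 63869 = 27.65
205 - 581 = -376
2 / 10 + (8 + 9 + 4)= 106 / 5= 21.20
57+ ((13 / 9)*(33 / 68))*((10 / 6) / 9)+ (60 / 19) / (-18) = 5960389 / 104652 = 56.95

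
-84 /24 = -7 /2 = -3.50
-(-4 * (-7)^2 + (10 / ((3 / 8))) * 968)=-76852 / 3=-25617.33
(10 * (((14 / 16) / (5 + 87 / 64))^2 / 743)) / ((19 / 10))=0.00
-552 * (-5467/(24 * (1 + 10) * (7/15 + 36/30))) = 34293/5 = 6858.60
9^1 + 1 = 10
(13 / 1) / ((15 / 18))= 78 / 5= 15.60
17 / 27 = 0.63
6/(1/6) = 36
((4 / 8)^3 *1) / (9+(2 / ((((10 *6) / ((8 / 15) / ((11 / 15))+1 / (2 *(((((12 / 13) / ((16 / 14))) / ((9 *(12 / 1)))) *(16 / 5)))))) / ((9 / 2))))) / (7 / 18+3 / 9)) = 5005 / 540153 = 0.01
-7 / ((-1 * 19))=7 / 19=0.37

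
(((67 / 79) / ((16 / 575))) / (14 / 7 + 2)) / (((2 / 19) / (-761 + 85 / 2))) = -1051848075 / 20224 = -52009.89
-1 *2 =-2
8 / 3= 2.67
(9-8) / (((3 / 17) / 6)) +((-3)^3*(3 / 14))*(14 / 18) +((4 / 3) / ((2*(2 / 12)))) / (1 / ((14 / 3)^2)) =2099 / 18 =116.61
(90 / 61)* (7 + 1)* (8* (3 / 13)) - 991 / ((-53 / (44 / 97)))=30.27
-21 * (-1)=21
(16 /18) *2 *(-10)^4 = 160000 /9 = 17777.78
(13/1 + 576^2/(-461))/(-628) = 325783/289508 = 1.13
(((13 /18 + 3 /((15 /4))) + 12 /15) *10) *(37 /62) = 7733 /558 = 13.86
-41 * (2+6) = -328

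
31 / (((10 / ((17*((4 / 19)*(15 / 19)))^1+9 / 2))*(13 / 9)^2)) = 13280679 / 1220180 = 10.88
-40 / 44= -0.91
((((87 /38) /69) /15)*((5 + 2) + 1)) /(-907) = -116 /5945385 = -0.00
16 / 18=8 / 9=0.89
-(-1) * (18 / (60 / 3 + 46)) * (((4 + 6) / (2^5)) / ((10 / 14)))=21 / 176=0.12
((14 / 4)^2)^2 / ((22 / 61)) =146461 / 352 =416.08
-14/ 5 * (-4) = 56/ 5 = 11.20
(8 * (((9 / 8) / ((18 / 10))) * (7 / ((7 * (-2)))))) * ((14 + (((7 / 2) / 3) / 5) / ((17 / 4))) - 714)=89243 / 51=1749.86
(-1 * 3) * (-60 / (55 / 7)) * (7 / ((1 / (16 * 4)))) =112896 / 11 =10263.27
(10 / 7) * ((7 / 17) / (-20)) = -1 / 34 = -0.03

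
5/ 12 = 0.42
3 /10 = 0.30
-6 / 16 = -3 / 8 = -0.38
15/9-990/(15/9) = -1777/3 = -592.33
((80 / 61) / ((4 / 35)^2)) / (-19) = -6125 / 1159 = -5.28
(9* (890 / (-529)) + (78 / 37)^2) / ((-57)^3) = 0.00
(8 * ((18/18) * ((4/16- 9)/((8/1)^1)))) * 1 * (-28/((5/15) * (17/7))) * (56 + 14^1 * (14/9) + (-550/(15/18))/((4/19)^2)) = -914583775/204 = -4483253.80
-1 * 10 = -10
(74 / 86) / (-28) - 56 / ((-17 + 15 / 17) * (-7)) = -86941 / 164948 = -0.53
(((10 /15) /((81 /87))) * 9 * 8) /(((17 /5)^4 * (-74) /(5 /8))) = -90625 /27812493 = -0.00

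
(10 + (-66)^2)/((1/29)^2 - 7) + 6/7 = -12833663/20601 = -622.96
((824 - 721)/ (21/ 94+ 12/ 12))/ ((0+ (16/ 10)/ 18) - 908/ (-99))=159753/ 17572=9.09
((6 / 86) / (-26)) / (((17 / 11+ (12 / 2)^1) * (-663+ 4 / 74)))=1221 / 2276144026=0.00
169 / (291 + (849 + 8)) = 169 / 1148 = 0.15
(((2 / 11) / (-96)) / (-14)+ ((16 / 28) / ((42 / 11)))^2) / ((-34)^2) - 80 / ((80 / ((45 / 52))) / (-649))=64199611708321 / 114308498304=561.63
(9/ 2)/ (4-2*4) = -9/ 8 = -1.12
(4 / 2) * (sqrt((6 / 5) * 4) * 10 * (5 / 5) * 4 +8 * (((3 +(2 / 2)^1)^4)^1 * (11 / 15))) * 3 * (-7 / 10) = -157696 / 25-336 * sqrt(30) / 5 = -6675.91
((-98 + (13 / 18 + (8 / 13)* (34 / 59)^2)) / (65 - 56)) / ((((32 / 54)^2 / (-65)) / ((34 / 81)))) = 6721080815 / 8020224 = 838.02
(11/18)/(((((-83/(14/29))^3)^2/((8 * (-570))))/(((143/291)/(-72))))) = 0.00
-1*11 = -11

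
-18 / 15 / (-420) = 1 / 350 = 0.00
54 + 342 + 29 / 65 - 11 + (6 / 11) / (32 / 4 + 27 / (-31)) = 4686028 / 12155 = 385.52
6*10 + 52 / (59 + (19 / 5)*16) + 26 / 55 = 2006574 / 32945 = 60.91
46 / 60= 23 / 30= 0.77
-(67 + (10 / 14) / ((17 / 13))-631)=67051 / 119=563.45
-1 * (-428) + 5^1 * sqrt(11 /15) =sqrt(165) /3 + 428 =432.28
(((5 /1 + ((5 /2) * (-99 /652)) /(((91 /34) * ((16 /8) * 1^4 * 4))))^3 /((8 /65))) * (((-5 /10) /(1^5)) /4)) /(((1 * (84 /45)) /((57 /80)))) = -11307983758442972004375 /235858515532137365504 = -47.94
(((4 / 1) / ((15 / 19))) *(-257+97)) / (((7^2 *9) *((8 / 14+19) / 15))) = -12160 / 8631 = -1.41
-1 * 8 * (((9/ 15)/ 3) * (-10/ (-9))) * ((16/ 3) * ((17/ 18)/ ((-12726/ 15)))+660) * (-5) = 3023670400/ 515403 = 5866.61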